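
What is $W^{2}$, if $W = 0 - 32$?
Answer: $1024$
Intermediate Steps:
$W = -32$ ($W = 0 - 32 = -32$)
$W^{2} = \left(-32\right)^{2} = 1024$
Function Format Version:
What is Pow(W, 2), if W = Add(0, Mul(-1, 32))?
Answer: 1024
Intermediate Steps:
W = -32 (W = Add(0, -32) = -32)
Pow(W, 2) = Pow(-32, 2) = 1024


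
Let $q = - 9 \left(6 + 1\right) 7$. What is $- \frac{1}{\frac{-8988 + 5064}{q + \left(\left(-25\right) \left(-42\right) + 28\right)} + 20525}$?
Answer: $- \frac{637}{13070501} \approx -4.8736 \cdot 10^{-5}$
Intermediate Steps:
$q = -441$ ($q = \left(-9\right) 7 \cdot 7 = \left(-63\right) 7 = -441$)
$- \frac{1}{\frac{-8988 + 5064}{q + \left(\left(-25\right) \left(-42\right) + 28\right)} + 20525} = - \frac{1}{\frac{-8988 + 5064}{-441 + \left(\left(-25\right) \left(-42\right) + 28\right)} + 20525} = - \frac{1}{- \frac{3924}{-441 + \left(1050 + 28\right)} + 20525} = - \frac{1}{- \frac{3924}{-441 + 1078} + 20525} = - \frac{1}{- \frac{3924}{637} + 20525} = - \frac{1}{\frac{13070501}{637}} = \left(-1\right) \frac{637}{13070501} = - \frac{637}{13070501}$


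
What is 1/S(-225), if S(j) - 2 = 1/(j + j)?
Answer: 450/899 ≈ 0.50056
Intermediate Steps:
S(j) = 2 + 1/(2*j) (S(j) = 2 + 1/(j + j) = 2 + 1/(2*j))
1/S(-225) = 1/(2 + (½)/(-225)) = 1/(2 + (½)*(-1/225)) = 1/(2 - 1/450) = 1/(899/450) = 450/899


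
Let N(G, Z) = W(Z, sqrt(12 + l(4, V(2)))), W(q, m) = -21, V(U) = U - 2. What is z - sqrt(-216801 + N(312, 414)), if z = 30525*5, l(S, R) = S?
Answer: 152625 - I*sqrt(216822) ≈ 1.5263e+5 - 465.64*I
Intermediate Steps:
V(U) = -2 + U
N(G, Z) = -21
z = 152625
z - sqrt(-216801 + N(312, 414)) = 152625 - sqrt(-216801 - 21) = 152625 - sqrt(-216822) = 152625 - I*sqrt(216822)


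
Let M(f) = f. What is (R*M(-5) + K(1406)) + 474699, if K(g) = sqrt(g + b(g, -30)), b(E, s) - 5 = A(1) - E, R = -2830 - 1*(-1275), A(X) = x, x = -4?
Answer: 482475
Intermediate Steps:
A(X) = -4
R = -1555 (R = -2830 + 1275 = -1555)
b(E, s) = 1 - E (b(E, s) = 5 + (-4 - E) = 1 - E)
K(g) = 1 (K(g) = sqrt(g + (1 - g)) = sqrt(1) = 1)
(R*M(-5) + K(1406)) + 474699 = (-1555*(-5) + 1) + 474699 = (7775 + 1) + 474699 = 7776 + 474699 = 482475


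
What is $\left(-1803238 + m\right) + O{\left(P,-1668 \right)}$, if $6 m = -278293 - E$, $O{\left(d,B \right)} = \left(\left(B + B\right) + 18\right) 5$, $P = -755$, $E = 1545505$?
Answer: $- \frac{6371383}{3} \approx -2.1238 \cdot 10^{6}$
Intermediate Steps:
$O{\left(d,B \right)} = 90 + 10 B$ ($O{\left(d,B \right)} = \left(2 B + 18\right) 5 = \left(18 + 2 B\right) 5 = 90 + 10 B$)
$m = - \frac{911899}{3}$ ($m = \frac{-278293 - 1545505}{6} = \frac{1}{6} \left(-1823798\right) = - \frac{911899}{3} \approx -3.0397 \cdot 10^{5}$)
$\left(-1803238 + m\right) + O{\left(P,-1668 \right)} = \left(-1803238 - \frac{911899}{3}\right) + \left(90 + 10 \left(-1668\right)\right) = - \frac{6321613}{3} + \left(90 - 16680\right) = - \frac{6321613}{3} - 16590 = - \frac{6371383}{3}$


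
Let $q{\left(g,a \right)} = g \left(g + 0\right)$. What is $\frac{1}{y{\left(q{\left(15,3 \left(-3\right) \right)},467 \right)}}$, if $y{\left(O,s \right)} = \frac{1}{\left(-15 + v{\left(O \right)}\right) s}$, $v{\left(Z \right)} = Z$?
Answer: $98070$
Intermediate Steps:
$q{\left(g,a \right)} = g^{2}$ ($q{\left(g,a \right)} = g g = g^{2}$)
$y{\left(O,s \right)} = \frac{1}{s \left(-15 + O\right)}$ ($y{\left(O,s \right)} = \frac{1}{\left(-15 + O\right) s} = \frac{1}{s \left(-15 + O\right)}$)
$\frac{1}{y{\left(q{\left(15,3 \left(-3\right) \right)},467 \right)}} = \frac{1}{\frac{1}{467} \frac{1}{-15 + 15^{2}}} = \frac{1}{\frac{1}{467} \frac{1}{-15 + 225}} = \frac{1}{\frac{1}{467} \cdot \frac{1}{210}} = \frac{1}{\frac{1}{98070}} = 98070$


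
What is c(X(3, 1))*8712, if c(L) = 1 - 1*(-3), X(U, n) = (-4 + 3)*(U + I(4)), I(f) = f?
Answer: 34848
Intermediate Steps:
X(U, n) = -4 - U (X(U, n) = (-4 + 3)*(U + 4) = -(4 + U) = -4 - U)
c(L) = 4 (c(L) = 1 + 3 = 4)
c(X(3, 1))*8712 = 4*8712 = 34848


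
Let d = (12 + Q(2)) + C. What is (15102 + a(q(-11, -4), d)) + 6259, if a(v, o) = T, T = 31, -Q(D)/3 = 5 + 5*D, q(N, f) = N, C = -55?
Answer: 21392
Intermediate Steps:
Q(D) = -15 - 15*D (Q(D) = -3*(5 + 5*D) = -15 - 15*D)
d = -88 (d = (12 + (-15 - 15*2)) - 55 = (12 + (-15 - 30)) - 55 = (12 - 45) - 55 = -33 - 55 = -88)
a(v, o) = 31
(15102 + a(q(-11, -4), d)) + 6259 = (15102 + 31) + 6259 = 15133 + 6259 = 21392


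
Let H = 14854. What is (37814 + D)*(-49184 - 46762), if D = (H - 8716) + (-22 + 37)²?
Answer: -4238606442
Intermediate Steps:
D = 6363 (D = (14854 - 8716) + (-22 + 37)² = 6138 + 15² = 6138 + 225 = 6363)
(37814 + D)*(-49184 - 46762) = (37814 + 6363)*(-49184 - 46762) = 44177*(-95946) = -4238606442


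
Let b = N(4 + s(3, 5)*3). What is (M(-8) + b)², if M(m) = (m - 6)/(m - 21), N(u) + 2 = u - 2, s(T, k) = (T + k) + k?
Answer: 1311025/841 ≈ 1558.9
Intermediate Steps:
s(T, k) = T + 2*k
N(u) = -4 + u (N(u) = -2 + (u - 2) = -2 + (-2 + u) = -4 + u)
M(m) = (-6 + m)/(-21 + m)
b = 39 (b = -4 + (4 + (3 + 2*5)*3) = -4 + (4 + (3 + 10)*3) = -4 + (4 + 13*3) = -4 + (4 + 39) = -4 + 43 = 39)
(M(-8) + b)² = ((-6 - 8)/(-21 - 8) + 39)² = (-14/(-29) + 39)² = (-1/29*(-14) + 39)² = (14/29 + 39)² = (1145/29)² = 1311025/841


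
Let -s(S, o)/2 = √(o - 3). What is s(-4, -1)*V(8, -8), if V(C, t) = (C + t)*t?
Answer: 0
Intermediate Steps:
V(C, t) = t*(C + t)
s(S, o) = -2*√(-3 + o) (s(S, o) = -2*√(o - 3) = -2*√(-3 + o))
s(-4, -1)*V(8, -8) = (-2*√(-3 - 1))*(-8*(8 - 8)) = (-4*I)*(-8*0) = -4*I*0 = 0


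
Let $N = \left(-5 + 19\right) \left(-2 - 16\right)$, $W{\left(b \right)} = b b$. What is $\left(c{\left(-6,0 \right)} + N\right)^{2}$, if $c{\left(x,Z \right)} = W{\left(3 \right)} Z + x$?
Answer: $66564$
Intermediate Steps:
$W{\left(b \right)} = b^{2}$
$c{\left(x,Z \right)} = x + 9 Z$ ($c{\left(x,Z \right)} = 3^{2} Z + x = 9 Z + x = x + 9 Z$)
$N = -252$ ($N = 14 \left(-18\right) = -252$)
$\left(c{\left(-6,0 \right)} + N\right)^{2} = \left(\left(-6 + 9 \cdot 0\right) - 252\right)^{2} = \left(\left(-6 + 0\right) - 252\right)^{2} = \left(-6 - 252\right)^{2} = \left(-258\right)^{2} = 66564$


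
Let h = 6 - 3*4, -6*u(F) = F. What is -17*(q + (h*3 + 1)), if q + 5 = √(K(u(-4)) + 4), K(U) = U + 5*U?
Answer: 374 - 34*√2 ≈ 325.92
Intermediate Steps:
u(F) = -F/6
K(U) = 6*U
q = -5 + 2*√2 (q = -5 + √(6*(-⅙*(-4)) + 4) = -5 + √(6*(⅔) + 4) = -5 + √(4 + 4) = -5 + √8 = -5 + 2*√2 ≈ -2.1716)
h = -6 (h = 6 - 12 = -6)
-17*(q + (h*3 + 1)) = -17*((-5 + 2*√2) + (-6*3 + 1)) = -17*((-5 + 2*√2) + (-18 + 1)) = -17*((-5 + 2*√2) - 17) = -17*(-22 + 2*√2) = 374 - 34*√2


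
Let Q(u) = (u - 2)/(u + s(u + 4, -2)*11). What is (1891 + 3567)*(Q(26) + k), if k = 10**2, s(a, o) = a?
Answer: 48608948/89 ≈ 5.4617e+5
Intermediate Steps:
k = 100
Q(u) = (-2 + u)/(44 + 12*u) (Q(u) = (u - 2)/(u + (u + 4)*11) = (-2 + u)/(u + (4 + u)*11) = (-2 + u)/(u + (44 + 11*u)) = (-2 + u)/(44 + 12*u))
(1891 + 3567)*(Q(26) + k) = (1891 + 3567)*((-2 + 26)/(4*(11 + 3*26)) + 100) = 5458*((1/4)*24/(11 + 78) + 100) = 5458*((1/4)*24/89 + 100) = 5458*((1/4)*(1/89)*24 + 100) = 5458*(6/89 + 100) = 5458*(8906/89) = 48608948/89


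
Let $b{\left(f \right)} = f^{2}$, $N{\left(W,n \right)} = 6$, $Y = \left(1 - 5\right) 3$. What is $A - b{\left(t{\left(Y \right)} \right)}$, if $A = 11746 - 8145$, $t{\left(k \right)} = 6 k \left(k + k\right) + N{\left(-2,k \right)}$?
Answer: $-3003155$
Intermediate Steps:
$Y = -12$ ($Y = \left(-4\right) 3 = -12$)
$t{\left(k \right)} = 6 + 12 k^{2}$ ($t{\left(k \right)} = 6 k \left(k + k\right) + 6 = 6 k 2 k + 6 = 6 \cdot 2 k^{2} + 6 = 12 k^{2} + 6 = 6 + 12 k^{2}$)
$A = 3601$ ($A = 11746 - 8145 = 3601$)
$A - b{\left(t{\left(Y \right)} \right)} = 3601 - \left(6 + 12 \left(-12\right)^{2}\right)^{2} = 3601 - \left(6 + 12 \cdot 144\right)^{2} = 3601 - \left(6 + 1728\right)^{2} = 3601 - 1734^{2} = 3601 - 3006756 = -3003155$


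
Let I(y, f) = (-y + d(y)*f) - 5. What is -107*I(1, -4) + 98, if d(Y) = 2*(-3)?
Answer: -1828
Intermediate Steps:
d(Y) = -6
I(y, f) = -5 - y - 6*f (I(y, f) = (-y - 6*f) - 5 = -5 - y - 6*f)
-107*I(1, -4) + 98 = -107*(-5 - 1*1 - 6*(-4)) + 98 = -107*(-5 - 1 + 24) + 98 = -107*18 + 98 = -1926 + 98 = -1828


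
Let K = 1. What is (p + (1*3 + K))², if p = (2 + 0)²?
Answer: 64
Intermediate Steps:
p = 4 (p = 2² = 4)
(p + (1*3 + K))² = (4 + (1*3 + 1))² = (4 + (3 + 1))² = (4 + 4)² = 8² = 64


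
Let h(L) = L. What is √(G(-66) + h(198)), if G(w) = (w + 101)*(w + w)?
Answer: I*√4422 ≈ 66.498*I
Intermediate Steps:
G(w) = 2*w*(101 + w) (G(w) = (101 + w)*(2*w) = 2*w*(101 + w))
√(G(-66) + h(198)) = √(2*(-66)*(101 - 66) + 198) = √(2*(-66)*35 + 198) = √(-4620 + 198) = √(-4422) = I*√4422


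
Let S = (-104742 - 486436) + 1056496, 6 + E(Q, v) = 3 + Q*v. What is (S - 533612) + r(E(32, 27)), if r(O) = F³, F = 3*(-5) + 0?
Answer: -71669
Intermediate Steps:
F = -15 (F = -15 + 0 = -15)
E(Q, v) = -3 + Q*v (E(Q, v) = -6 + (3 + Q*v) = -3 + Q*v)
S = 465318 (S = -591178 + 1056496 = 465318)
r(O) = -3375 (r(O) = (-15)³ = -3375)
(S - 533612) + r(E(32, 27)) = (465318 - 533612) - 3375 = -68294 - 3375 = -71669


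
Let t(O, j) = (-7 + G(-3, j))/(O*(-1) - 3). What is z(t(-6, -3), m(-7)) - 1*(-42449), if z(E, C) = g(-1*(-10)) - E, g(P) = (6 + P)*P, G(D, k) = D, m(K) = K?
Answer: 127837/3 ≈ 42612.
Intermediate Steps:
t(O, j) = -10/(-3 - O) (t(O, j) = (-7 - 3)/(O*(-1) - 3) = -10/(-O - 3) = -10/(-3 - O))
g(P) = P*(6 + P)
z(E, C) = 160 - E (z(E, C) = (-1*(-10))*(6 - 1*(-10)) - E = 10*(6 + 10) - E = 10*16 - E = 160 - E)
z(t(-6, -3), m(-7)) - 1*(-42449) = (160 - 10/(3 - 6)) - 1*(-42449) = (160 - 10/(-3)) + 42449 = (160 - 10*(-1)/3) + 42449 = (160 - 1*(-10/3)) + 42449 = (160 + 10/3) + 42449 = 490/3 + 42449 = 127837/3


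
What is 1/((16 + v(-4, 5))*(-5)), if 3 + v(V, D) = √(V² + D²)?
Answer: -13/640 + √41/640 ≈ -0.010308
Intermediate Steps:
v(V, D) = -3 + √(D² + V²) (v(V, D) = -3 + √(V² + D²) = -3 + √(D² + V²))
1/((16 + v(-4, 5))*(-5)) = 1/((16 + (-3 + √(5² + (-4)²)))*(-5)) = 1/((16 + (-3 + √(25 + 16)))*(-5)) = 1/((16 + (-3 + √41))*(-5)) = 1/((13 + √41)*(-5)) = 1/(-65 - 5*√41)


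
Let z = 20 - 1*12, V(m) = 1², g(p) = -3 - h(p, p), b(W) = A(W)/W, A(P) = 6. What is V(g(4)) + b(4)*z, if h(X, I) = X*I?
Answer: 13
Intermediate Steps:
h(X, I) = I*X
b(W) = 6/W
g(p) = -3 - p² (g(p) = -3 - p*p = -3 - p²)
V(m) = 1
z = 8 (z = 20 - 12 = 8)
V(g(4)) + b(4)*z = 1 + (6/4)*8 = 1 + (6*(¼))*8 = 1 + (3/2)*8 = 1 + 12 = 13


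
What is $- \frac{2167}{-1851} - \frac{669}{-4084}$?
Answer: $\frac{10088347}{7559484} \approx 1.3345$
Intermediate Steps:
$- \frac{2167}{-1851} - \frac{669}{-4084} = \left(-2167\right) \left(- \frac{1}{1851}\right) - - \frac{669}{4084} = \frac{2167}{1851} + \frac{669}{4084} = \frac{10088347}{7559484}$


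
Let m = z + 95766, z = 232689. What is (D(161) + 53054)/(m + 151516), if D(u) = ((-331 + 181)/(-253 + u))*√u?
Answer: 53054/479971 + 75*√161/22078666 ≈ 0.11058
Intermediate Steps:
m = 328455 (m = 232689 + 95766 = 328455)
D(u) = -150*√u/(-253 + u) (D(u) = (-150/(-253 + u))*√u = -150*√u/(-253 + u))
(D(161) + 53054)/(m + 151516) = (-150*√161/(-253 + 161) + 53054)/(328455 + 151516) = (-150*√161/(-92) + 53054)/479971 = (-150*√161*(-1/92) + 53054)*(1/479971) = (75*√161/46 + 53054)*(1/479971) = (53054 + 75*√161/46)*(1/479971) = 53054/479971 + 75*√161/22078666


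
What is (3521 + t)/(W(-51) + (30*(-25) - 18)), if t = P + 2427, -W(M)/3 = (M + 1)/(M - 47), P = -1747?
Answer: -205849/37707 ≈ -5.4592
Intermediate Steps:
W(M) = -3*(1 + M)/(-47 + M) (W(M) = -3*(M + 1)/(M - 47) = -3*(1 + M)/(-47 + M))
t = 680 (t = -1747 + 2427 = 680)
(3521 + t)/(W(-51) + (30*(-25) - 18)) = (3521 + 680)/(3*(-1 - 1*(-51))/(-47 - 51) + (30*(-25) - 18)) = 4201/(3*(-1 + 51)/(-98) + (-750 - 18)) = 4201/(3*(-1/98)*50 - 768) = 4201/(-75/49 - 768) = 4201/(-37707/49) = 4201*(-49/37707) = -205849/37707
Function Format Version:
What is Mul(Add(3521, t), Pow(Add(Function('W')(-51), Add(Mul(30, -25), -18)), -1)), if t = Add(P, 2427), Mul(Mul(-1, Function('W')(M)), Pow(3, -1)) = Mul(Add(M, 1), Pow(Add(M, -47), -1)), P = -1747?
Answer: Rational(-205849, 37707) ≈ -5.4592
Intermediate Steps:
Function('W')(M) = Mul(-3, Pow(Add(-47, M), -1), Add(1, M)) (Function('W')(M) = Mul(-3, Mul(Add(M, 1), Pow(Add(M, -47), -1))) = Mul(-3, Mul(Add(1, M), Pow(Add(-47, M), -1))) = Mul(-3, Mul(Pow(Add(-47, M), -1), Add(1, M))) = Mul(-3, Pow(Add(-47, M), -1), Add(1, M)))
t = 680 (t = Add(-1747, 2427) = 680)
Mul(Add(3521, t), Pow(Add(Function('W')(-51), Add(Mul(30, -25), -18)), -1)) = Mul(Add(3521, 680), Pow(Add(Mul(3, Pow(Add(-47, -51), -1), Add(-1, Mul(-1, -51))), Add(Mul(30, -25), -18)), -1)) = Mul(4201, Pow(Add(Mul(3, Pow(-98, -1), Add(-1, 51)), Add(-750, -18)), -1)) = Mul(4201, Pow(Add(Mul(3, Rational(-1, 98), 50), -768), -1)) = Mul(4201, Pow(Add(Rational(-75, 49), -768), -1)) = Mul(4201, Pow(Rational(-37707, 49), -1)) = Mul(4201, Rational(-49, 37707)) = Rational(-205849, 37707)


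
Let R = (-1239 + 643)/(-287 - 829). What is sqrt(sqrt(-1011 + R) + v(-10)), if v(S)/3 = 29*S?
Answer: sqrt(-7524630 + 744*I*sqrt(136555))/93 ≈ 0.53876 + 29.501*I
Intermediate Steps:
v(S) = 87*S (v(S) = 3*(29*S) = 87*S)
R = 149/279 (R = -596/(-1116) = -596*(-1/1116) = 149/279 ≈ 0.53405)
sqrt(sqrt(-1011 + R) + v(-10)) = sqrt(sqrt(-1011 + 149/279) + 87*(-10)) = sqrt(sqrt(-281920/279) - 870) = sqrt(8*I*sqrt(136555)/93 - 870) = sqrt(-870 + 8*I*sqrt(136555)/93)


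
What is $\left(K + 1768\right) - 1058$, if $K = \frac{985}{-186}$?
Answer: $\frac{131075}{186} \approx 704.7$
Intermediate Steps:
$K = - \frac{985}{186}$ ($K = 985 \left(- \frac{1}{186}\right) = - \frac{985}{186} \approx -5.2957$)
$\left(K + 1768\right) - 1058 = \left(- \frac{985}{186} + 1768\right) - 1058 = \frac{327863}{186} - 1058 = \frac{131075}{186}$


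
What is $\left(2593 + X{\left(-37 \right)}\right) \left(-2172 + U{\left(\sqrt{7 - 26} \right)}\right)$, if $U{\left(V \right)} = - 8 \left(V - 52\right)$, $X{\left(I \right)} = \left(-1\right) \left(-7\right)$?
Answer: $-4565600 - 20800 i \sqrt{19} \approx -4.5656 \cdot 10^{6} - 90665.0 i$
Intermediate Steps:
$X{\left(I \right)} = 7$
$U{\left(V \right)} = 416 - 8 V$ ($U{\left(V \right)} = - 8 \left(-52 + V\right) = 416 - 8 V$)
$\left(2593 + X{\left(-37 \right)}\right) \left(-2172 + U{\left(\sqrt{7 - 26} \right)}\right) = \left(2593 + 7\right) \left(-2172 + \left(416 - 8 \sqrt{7 - 26}\right)\right) = 2600 \left(-2172 + \left(416 - 8 \sqrt{-19}\right)\right) = 2600 \left(-2172 + \left(416 - 8 i \sqrt{19}\right)\right) = 2600 \left(-1756 - 8 i \sqrt{19}\right) = -4565600 - 20800 i \sqrt{19}$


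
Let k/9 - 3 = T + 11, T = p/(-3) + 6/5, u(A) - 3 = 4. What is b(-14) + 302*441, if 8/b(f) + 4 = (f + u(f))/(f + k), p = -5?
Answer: 371705450/2791 ≈ 1.3318e+5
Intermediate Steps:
u(A) = 7 (u(A) = 3 + 4 = 7)
T = 43/15 (T = -5/(-3) + 6/5 = -5*(-⅓) + 6*(⅕) = 5/3 + 6/5 = 43/15 ≈ 2.8667)
k = 759/5 (k = 27 + 9*(43/15 + 11) = 27 + 9*(208/15) = 27 + 624/5 = 759/5 ≈ 151.80)
b(f) = 8/(-4 + (7 + f)/(759/5 + f)) (b(f) = 8/(-4 + (f + 7)/(f + 759/5)) = 8/(-4 + (7 + f)/(759/5 + f)))
b(-14) + 302*441 = 8*(-759 - 5*(-14))/(3001 + 15*(-14)) + 302*441 = 8*(-759 + 70)/(3001 - 210) + 133182 = 8*(-689)/2791 + 133182 = 8*(1/2791)*(-689) + 133182 = -5512/2791 + 133182 = 371705450/2791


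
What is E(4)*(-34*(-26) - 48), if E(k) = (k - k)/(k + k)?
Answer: 0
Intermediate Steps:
E(k) = 0 (E(k) = 0/((2*k)) = 0*(1/(2*k)) = 0)
E(4)*(-34*(-26) - 48) = 0*(-34*(-26) - 48) = 0*(884 - 48) = 0*836 = 0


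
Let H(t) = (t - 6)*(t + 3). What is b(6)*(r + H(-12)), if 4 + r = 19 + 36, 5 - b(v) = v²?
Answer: -6603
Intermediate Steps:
b(v) = 5 - v²
H(t) = (-6 + t)*(3 + t)
r = 51 (r = -4 + (19 + 36) = -4 + 55 = 51)
b(6)*(r + H(-12)) = (5 - 1*6²)*(51 + (-18 + (-12)² - 3*(-12))) = (5 - 1*36)*(51 + (-18 + 144 + 36)) = (5 - 36)*(51 + 162) = -31*213 = -6603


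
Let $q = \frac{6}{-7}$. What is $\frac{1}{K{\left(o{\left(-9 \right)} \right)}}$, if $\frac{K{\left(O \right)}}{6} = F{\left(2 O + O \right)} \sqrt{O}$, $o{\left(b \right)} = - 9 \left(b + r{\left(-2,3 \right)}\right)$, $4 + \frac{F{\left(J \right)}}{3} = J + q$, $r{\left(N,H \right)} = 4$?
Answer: $\frac{7 \sqrt{5}}{245970} \approx 6.3636 \cdot 10^{-5}$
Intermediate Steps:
$q = - \frac{6}{7}$ ($q = 6 \left(- \frac{1}{7}\right) = - \frac{6}{7} \approx -0.85714$)
$F{\left(J \right)} = - \frac{102}{7} + 3 J$ ($F{\left(J \right)} = -12 + 3 \left(J - \frac{6}{7}\right) = -12 + 3 \left(- \frac{6}{7} + J\right) = -12 + \left(- \frac{18}{7} + 3 J\right) = - \frac{102}{7} + 3 J$)
$o{\left(b \right)} = -36 - 9 b$ ($o{\left(b \right)} = - 9 \left(b + 4\right) = - 9 \left(4 + b\right) = -36 - 9 b$)
$K{\left(O \right)} = 6 \sqrt{O} \left(- \frac{102}{7} + 9 O\right)$ ($K{\left(O \right)} = 6 \left(- \frac{102}{7} + 3 \left(2 O + O\right)\right) \sqrt{O} = 6 \left(- \frac{102}{7} + 3 \cdot 3 O\right) \sqrt{O} = 6 \left(- \frac{102}{7} + 9 O\right) \sqrt{O} = 6 \sqrt{O} \left(- \frac{102}{7} + 9 O\right)$)
$\frac{1}{K{\left(o{\left(-9 \right)} \right)}} = \frac{1}{\sqrt{-36 - -81} \left(- \frac{612}{7} + 54 \left(-36 - -81\right)\right)} = \frac{1}{\sqrt{-36 + 81} \left(- \frac{612}{7} + 54 \left(-36 + 81\right)\right)} = \frac{1}{\sqrt{45} \left(- \frac{612}{7} + 54 \cdot 45\right)} = \frac{1}{3 \sqrt{5} \left(- \frac{612}{7} + 2430\right)} = \frac{1}{3 \sqrt{5} \cdot \frac{16398}{7}} = \frac{1}{\frac{49194}{7} \sqrt{5}} = \frac{7 \sqrt{5}}{245970}$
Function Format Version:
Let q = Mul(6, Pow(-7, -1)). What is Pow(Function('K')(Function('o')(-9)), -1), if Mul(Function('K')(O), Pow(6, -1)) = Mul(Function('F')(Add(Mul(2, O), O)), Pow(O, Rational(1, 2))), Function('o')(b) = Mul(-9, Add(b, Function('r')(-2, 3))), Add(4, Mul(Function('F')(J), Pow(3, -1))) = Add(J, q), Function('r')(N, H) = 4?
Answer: Mul(Rational(7, 245970), Pow(5, Rational(1, 2))) ≈ 6.3636e-5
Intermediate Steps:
q = Rational(-6, 7) (q = Mul(6, Rational(-1, 7)) = Rational(-6, 7) ≈ -0.85714)
Function('F')(J) = Add(Rational(-102, 7), Mul(3, J)) (Function('F')(J) = Add(-12, Mul(3, Add(J, Rational(-6, 7)))) = Add(-12, Mul(3, Add(Rational(-6, 7), J))) = Add(-12, Add(Rational(-18, 7), Mul(3, J))) = Add(Rational(-102, 7), Mul(3, J)))
Function('o')(b) = Add(-36, Mul(-9, b)) (Function('o')(b) = Mul(-9, Add(b, 4)) = Mul(-9, Add(4, b)) = Add(-36, Mul(-9, b)))
Function('K')(O) = Mul(6, Pow(O, Rational(1, 2)), Add(Rational(-102, 7), Mul(9, O))) (Function('K')(O) = Mul(6, Mul(Add(Rational(-102, 7), Mul(3, Add(Mul(2, O), O))), Pow(O, Rational(1, 2)))) = Mul(6, Mul(Add(Rational(-102, 7), Mul(3, Mul(3, O))), Pow(O, Rational(1, 2)))) = Mul(6, Mul(Add(Rational(-102, 7), Mul(9, O)), Pow(O, Rational(1, 2)))) = Mul(6, Mul(Pow(O, Rational(1, 2)), Add(Rational(-102, 7), Mul(9, O)))) = Mul(6, Pow(O, Rational(1, 2)), Add(Rational(-102, 7), Mul(9, O))))
Pow(Function('K')(Function('o')(-9)), -1) = Pow(Mul(Pow(Add(-36, Mul(-9, -9)), Rational(1, 2)), Add(Rational(-612, 7), Mul(54, Add(-36, Mul(-9, -9))))), -1) = Pow(Mul(Pow(Add(-36, 81), Rational(1, 2)), Add(Rational(-612, 7), Mul(54, Add(-36, 81)))), -1) = Pow(Mul(Pow(45, Rational(1, 2)), Add(Rational(-612, 7), Mul(54, 45))), -1) = Pow(Mul(Mul(3, Pow(5, Rational(1, 2))), Add(Rational(-612, 7), 2430)), -1) = Pow(Mul(Mul(3, Pow(5, Rational(1, 2))), Rational(16398, 7)), -1) = Pow(Mul(Rational(49194, 7), Pow(5, Rational(1, 2))), -1) = Mul(Rational(7, 245970), Pow(5, Rational(1, 2)))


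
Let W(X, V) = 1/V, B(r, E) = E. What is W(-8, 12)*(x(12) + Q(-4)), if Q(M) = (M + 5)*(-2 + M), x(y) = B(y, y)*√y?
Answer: -½ + 2*√3 ≈ 2.9641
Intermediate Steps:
x(y) = y^(3/2) (x(y) = y*√y = y^(3/2))
Q(M) = (-2 + M)*(5 + M) (Q(M) = (5 + M)*(-2 + M) = (-2 + M)*(5 + M))
W(-8, 12)*(x(12) + Q(-4)) = (12^(3/2) + (-10 + (-4)² + 3*(-4)))/12 = (24*√3 + (-10 + 16 - 12))/12 = (24*√3 - 6)/12 = (-6 + 24*√3)/12 = -½ + 2*√3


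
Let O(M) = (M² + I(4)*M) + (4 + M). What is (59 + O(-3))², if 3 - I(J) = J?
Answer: 5184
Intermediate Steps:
I(J) = 3 - J
O(M) = 4 + M² (O(M) = (M² + (3 - 1*4)*M) + (4 + M) = (M² + (3 - 4)*M) + (4 + M) = (M² - M) + (4 + M) = 4 + M²)
(59 + O(-3))² = (59 + (4 + (-3)²))² = (59 + (4 + 9))² = (59 + 13)² = 72² = 5184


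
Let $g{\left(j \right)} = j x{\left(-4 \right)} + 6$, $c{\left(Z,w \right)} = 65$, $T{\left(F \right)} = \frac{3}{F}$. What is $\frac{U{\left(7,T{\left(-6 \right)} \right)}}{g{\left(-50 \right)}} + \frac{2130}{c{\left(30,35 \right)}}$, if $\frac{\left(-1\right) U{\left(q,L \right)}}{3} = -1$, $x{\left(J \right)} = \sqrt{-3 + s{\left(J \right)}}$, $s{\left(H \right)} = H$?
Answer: $\frac{3735285}{113984} + \frac{75 i \sqrt{7}}{8768} \approx 32.77 + 0.022631 i$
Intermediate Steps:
$x{\left(J \right)} = \sqrt{-3 + J}$
$U{\left(q,L \right)} = 3$ ($U{\left(q,L \right)} = \left(-3\right) \left(-1\right) = 3$)
$g{\left(j \right)} = 6 + i j \sqrt{7}$ ($g{\left(j \right)} = j \sqrt{-3 - 4} + 6 = j \sqrt{-7} + 6 = j i \sqrt{7} + 6 = i j \sqrt{7} + 6 = 6 + i j \sqrt{7}$)
$\frac{U{\left(7,T{\left(-6 \right)} \right)}}{g{\left(-50 \right)}} + \frac{2130}{c{\left(30,35 \right)}} = \frac{3}{6 + i \left(-50\right) \sqrt{7}} + \frac{2130}{65} = \frac{3}{6 - 50 i \sqrt{7}} + 2130 \cdot \frac{1}{65} = \frac{3}{6 - 50 i \sqrt{7}} + \frac{426}{13} = \frac{426}{13} + \frac{3}{6 - 50 i \sqrt{7}}$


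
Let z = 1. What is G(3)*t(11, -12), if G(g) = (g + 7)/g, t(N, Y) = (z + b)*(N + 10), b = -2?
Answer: -70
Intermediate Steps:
t(N, Y) = -10 - N (t(N, Y) = (1 - 2)*(N + 10) = -(10 + N) = -10 - N)
G(g) = (7 + g)/g
G(3)*t(11, -12) = ((7 + 3)/3)*(-10 - 1*11) = ((1/3)*10)*(-10 - 11) = (10/3)*(-21) = -70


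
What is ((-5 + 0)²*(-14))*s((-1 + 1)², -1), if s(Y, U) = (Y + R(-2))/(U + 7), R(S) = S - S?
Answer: 0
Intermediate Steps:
R(S) = 0
s(Y, U) = Y/(7 + U) (s(Y, U) = (Y + 0)/(U + 7) = Y/(7 + U))
((-5 + 0)²*(-14))*s((-1 + 1)², -1) = ((-5 + 0)²*(-14))*((-1 + 1)²/(7 - 1)) = ((-5)²*(-14))*(0²/6) = (25*(-14))*(0*(⅙)) = -350*0 = 0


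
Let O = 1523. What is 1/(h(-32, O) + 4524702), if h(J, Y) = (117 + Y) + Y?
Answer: 1/4527865 ≈ 2.2085e-7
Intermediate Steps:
h(J, Y) = 117 + 2*Y
1/(h(-32, O) + 4524702) = 1/((117 + 2*1523) + 4524702) = 1/((117 + 3046) + 4524702) = 1/(3163 + 4524702) = 1/4527865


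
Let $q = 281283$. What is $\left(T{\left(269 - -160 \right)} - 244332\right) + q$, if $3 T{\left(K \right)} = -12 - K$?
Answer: $36804$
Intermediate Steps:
$T{\left(K \right)} = -4 - \frac{K}{3}$ ($T{\left(K \right)} = \frac{-12 - K}{3} = -4 - \frac{K}{3}$)
$\left(T{\left(269 - -160 \right)} - 244332\right) + q = \left(\left(-4 - \frac{269 - -160}{3}\right) - 244332\right) + 281283 = \left(\left(-4 - \frac{269 + 160}{3}\right) - 244332\right) + 281283 = \left(\left(-4 - 143\right) - 244332\right) + 281283 = \left(-147 - 244332\right) + 281283 = -244479 + 281283 = 36804$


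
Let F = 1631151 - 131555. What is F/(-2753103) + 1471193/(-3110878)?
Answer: -8715406067167/8564567554434 ≈ -1.0176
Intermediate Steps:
F = 1499596
F/(-2753103) + 1471193/(-3110878) = 1499596/(-2753103) + 1471193/(-3110878) = 1499596*(-1/2753103) + 1471193*(-1/3110878) = -1499596/2753103 - 1471193/3110878 = -8715406067167/8564567554434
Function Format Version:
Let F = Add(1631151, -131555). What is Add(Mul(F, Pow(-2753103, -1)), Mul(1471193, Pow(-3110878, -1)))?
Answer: Rational(-8715406067167, 8564567554434) ≈ -1.0176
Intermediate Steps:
F = 1499596
Add(Mul(F, Pow(-2753103, -1)), Mul(1471193, Pow(-3110878, -1))) = Add(Mul(1499596, Pow(-2753103, -1)), Mul(1471193, Pow(-3110878, -1))) = Add(Mul(1499596, Rational(-1, 2753103)), Mul(1471193, Rational(-1, 3110878))) = Add(Rational(-1499596, 2753103), Rational(-1471193, 3110878)) = Rational(-8715406067167, 8564567554434)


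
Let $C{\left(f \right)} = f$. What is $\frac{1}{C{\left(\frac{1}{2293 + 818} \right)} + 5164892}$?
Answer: $\frac{3111}{16067979013} \approx 1.9361 \cdot 10^{-7}$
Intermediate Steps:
$\frac{1}{C{\left(\frac{1}{2293 + 818} \right)} + 5164892} = \frac{1}{\frac{1}{2293 + 818} + 5164892} = \frac{1}{\frac{1}{3111} + 5164892} = \frac{1}{\frac{16067979013}{3111}} = \frac{3111}{16067979013}$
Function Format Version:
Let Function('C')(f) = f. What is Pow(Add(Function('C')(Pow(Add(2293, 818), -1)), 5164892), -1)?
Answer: Rational(3111, 16067979013) ≈ 1.9361e-7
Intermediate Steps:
Pow(Add(Function('C')(Pow(Add(2293, 818), -1)), 5164892), -1) = Pow(Add(Pow(Add(2293, 818), -1), 5164892), -1) = Pow(Add(Pow(3111, -1), 5164892), -1) = Pow(Add(Rational(1, 3111), 5164892), -1) = Pow(Rational(16067979013, 3111), -1) = Rational(3111, 16067979013)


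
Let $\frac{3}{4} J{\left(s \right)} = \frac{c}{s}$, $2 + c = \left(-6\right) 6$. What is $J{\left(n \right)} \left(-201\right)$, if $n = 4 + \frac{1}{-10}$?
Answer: $\frac{101840}{39} \approx 2611.3$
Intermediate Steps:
$n = \frac{39}{10}$ ($n = 4 - \frac{1}{10} = \frac{39}{10} \approx 3.9$)
$c = -38$ ($c = -2 - 36 = -38$)
$J{\left(s \right)} = - \frac{152}{3 s}$ ($J{\left(s \right)} = \frac{4 \left(- \frac{38}{s}\right)}{3} = - \frac{152}{3 s}$)
$J{\left(n \right)} \left(-201\right) = - \frac{152}{3 \cdot \frac{39}{10}} \left(-201\right) = \left(- \frac{152}{3}\right) \frac{10}{39} \left(-201\right) = \left(- \frac{1520}{117}\right) \left(-201\right) = \frac{101840}{39}$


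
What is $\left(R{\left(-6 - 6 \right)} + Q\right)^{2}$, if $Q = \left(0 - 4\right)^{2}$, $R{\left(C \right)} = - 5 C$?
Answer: $5776$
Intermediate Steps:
$Q = 16$ ($Q = \left(-4\right)^{2} = 16$)
$\left(R{\left(-6 - 6 \right)} + Q\right)^{2} = \left(- 5 \left(-6 - 6\right) + 16\right)^{2} = \left(\left(-5\right) \left(-12\right) + 16\right)^{2} = \left(60 + 16\right)^{2} = 76^{2} = 5776$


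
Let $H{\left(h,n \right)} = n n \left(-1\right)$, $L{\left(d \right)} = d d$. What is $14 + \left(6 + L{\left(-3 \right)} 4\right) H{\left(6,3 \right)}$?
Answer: $-364$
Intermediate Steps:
$L{\left(d \right)} = d^{2}$
$H{\left(h,n \right)} = - n^{2}$ ($H{\left(h,n \right)} = n^{2} \left(-1\right) = - n^{2}$)
$14 + \left(6 + L{\left(-3 \right)} 4\right) H{\left(6,3 \right)} = 14 + \left(6 + \left(-3\right)^{2} \cdot 4\right) \left(- 3^{2}\right) = 14 + \left(6 + 9 \cdot 4\right) \left(\left(-1\right) 9\right) = 14 + \left(6 + 36\right) \left(-9\right) = 14 + 42 \left(-9\right) = 14 - 378 = -364$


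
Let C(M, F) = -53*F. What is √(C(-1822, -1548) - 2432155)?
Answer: I*√2350111 ≈ 1533.0*I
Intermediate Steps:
√(C(-1822, -1548) - 2432155) = √(-53*(-1548) - 2432155) = √(82044 - 2432155) = √(-2350111) = I*√2350111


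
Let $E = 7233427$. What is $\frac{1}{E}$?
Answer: $\frac{1}{7233427} \approx 1.3825 \cdot 10^{-7}$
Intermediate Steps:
$\frac{1}{E} = \frac{1}{7233427}$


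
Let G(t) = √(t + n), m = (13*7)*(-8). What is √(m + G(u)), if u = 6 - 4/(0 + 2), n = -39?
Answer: √(-728 + I*√35) ≈ 0.1096 + 26.982*I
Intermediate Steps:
m = -728 (m = 91*(-8) = -728)
u = 4 (u = 6 - 4/2 = 6 - 4*½ = 6 - 2 = 4)
G(t) = √(-39 + t) (G(t) = √(t - 39) = √(-39 + t))
√(m + G(u)) = √(-728 + √(-39 + 4)) = √(-728 + √(-35)) = √(-728 + I*√35)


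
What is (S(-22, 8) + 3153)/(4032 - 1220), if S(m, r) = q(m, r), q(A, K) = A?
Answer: 3131/2812 ≈ 1.1134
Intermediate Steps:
S(m, r) = m
(S(-22, 8) + 3153)/(4032 - 1220) = (-22 + 3153)/(4032 - 1220) = 3131/2812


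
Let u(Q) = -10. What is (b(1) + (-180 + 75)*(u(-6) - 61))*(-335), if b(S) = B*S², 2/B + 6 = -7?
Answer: -32465855/13 ≈ -2.4974e+6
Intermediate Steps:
B = -2/13 (B = 2/(-6 - 7) = 2/(-13) = 2*(-1/13) = -2/13 ≈ -0.15385)
b(S) = -2*S²/13
(b(1) + (-180 + 75)*(u(-6) - 61))*(-335) = (-2/13*1² + (-180 + 75)*(-10 - 61))*(-335) = (-2/13*1 - 105*(-71))*(-335) = (-2/13 + 7455)*(-335) = (96913/13)*(-335) = -32465855/13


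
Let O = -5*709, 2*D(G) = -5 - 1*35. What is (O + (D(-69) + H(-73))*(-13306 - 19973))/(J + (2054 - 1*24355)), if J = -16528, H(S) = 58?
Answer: 1268147/38829 ≈ 32.660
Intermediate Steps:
D(G) = -20 (D(G) = (-5 - 1*35)/2 = (-5 - 35)/2 = (1/2)*(-40) = -20)
O = -3545
(O + (D(-69) + H(-73))*(-13306 - 19973))/(J + (2054 - 1*24355)) = (-3545 + (-20 + 58)*(-13306 - 19973))/(-16528 + (2054 - 1*24355)) = (-3545 + 38*(-33279))/(-16528 + (2054 - 24355)) = (-3545 - 1264602)/(-16528 - 22301) = -1268147/(-38829) = -1268147*(-1/38829) = 1268147/38829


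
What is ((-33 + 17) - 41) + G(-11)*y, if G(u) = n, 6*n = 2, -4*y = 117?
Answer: -267/4 ≈ -66.750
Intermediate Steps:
y = -117/4 (y = -¼*117 = -117/4 ≈ -29.250)
n = ⅓ (n = (⅙)*2 = ⅓ ≈ 0.33333)
G(u) = ⅓
((-33 + 17) - 41) + G(-11)*y = ((-33 + 17) - 41) + (⅓)*(-117/4) = (-16 - 41) - 39/4 = -57 - 39/4 = -267/4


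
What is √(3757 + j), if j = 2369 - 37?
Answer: √6089 ≈ 78.032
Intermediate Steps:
j = 2332
√(3757 + j) = √(3757 + 2332) = √6089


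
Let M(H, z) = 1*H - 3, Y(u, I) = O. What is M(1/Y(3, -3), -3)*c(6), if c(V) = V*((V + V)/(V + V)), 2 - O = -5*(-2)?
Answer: -75/4 ≈ -18.750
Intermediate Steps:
O = -8 (O = 2 - (-5)*(-2) = 2 - 1*10 = 2 - 10 = -8)
Y(u, I) = -8
c(V) = V (c(V) = V*((2*V)/((2*V))) = V*((2*V)*(1/(2*V))) = V*1 = V)
M(H, z) = -3 + H (M(H, z) = H - 3 = -3 + H)
M(1/Y(3, -3), -3)*c(6) = (-3 + 1/(-8))*6 = (-3 - ⅛)*6 = -25/8*6 = -75/4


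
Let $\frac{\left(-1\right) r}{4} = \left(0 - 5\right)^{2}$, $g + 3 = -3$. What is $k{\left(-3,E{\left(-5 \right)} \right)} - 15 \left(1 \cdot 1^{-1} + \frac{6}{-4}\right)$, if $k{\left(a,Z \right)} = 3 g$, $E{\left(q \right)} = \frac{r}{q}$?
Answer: $- \frac{21}{2} \approx -10.5$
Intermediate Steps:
$g = -6$ ($g = -3 - 3 = -6$)
$r = -100$ ($r = - 4 \left(0 - 5\right)^{2} = - 4 \left(-5\right)^{2} = \left(-4\right) 25 = -100$)
$E{\left(q \right)} = - \frac{100}{q}$
$k{\left(a,Z \right)} = -18$ ($k{\left(a,Z \right)} = 3 \left(-6\right) = -18$)
$k{\left(-3,E{\left(-5 \right)} \right)} - 15 \left(1 \cdot 1^{-1} + \frac{6}{-4}\right) = -18 - 15 \left(1 \cdot 1^{-1} + \frac{6}{-4}\right) = -18 - 15 \left(1 \cdot 1 + 6 \left(- \frac{1}{4}\right)\right) = -18 - 15 \left(1 - \frac{3}{2}\right) = -18 - - \frac{15}{2} = -18 + \frac{15}{2} = - \frac{21}{2}$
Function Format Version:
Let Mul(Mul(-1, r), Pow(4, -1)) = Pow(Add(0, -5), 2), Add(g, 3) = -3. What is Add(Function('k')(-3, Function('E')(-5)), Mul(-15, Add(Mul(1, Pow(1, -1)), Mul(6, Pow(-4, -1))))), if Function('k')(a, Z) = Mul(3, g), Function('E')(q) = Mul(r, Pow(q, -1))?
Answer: Rational(-21, 2) ≈ -10.500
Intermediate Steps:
g = -6 (g = Add(-3, -3) = -6)
r = -100 (r = Mul(-4, Pow(Add(0, -5), 2)) = Mul(-4, Pow(-5, 2)) = Mul(-4, 25) = -100)
Function('E')(q) = Mul(-100, Pow(q, -1))
Function('k')(a, Z) = -18 (Function('k')(a, Z) = Mul(3, -6) = -18)
Add(Function('k')(-3, Function('E')(-5)), Mul(-15, Add(Mul(1, Pow(1, -1)), Mul(6, Pow(-4, -1))))) = Add(-18, Mul(-15, Add(Mul(1, Pow(1, -1)), Mul(6, Pow(-4, -1))))) = Add(-18, Mul(-15, Add(Mul(1, 1), Mul(6, Rational(-1, 4))))) = Add(-18, Mul(-15, Add(1, Rational(-3, 2)))) = Add(-18, Mul(-15, Rational(-1, 2))) = Add(-18, Rational(15, 2)) = Rational(-21, 2)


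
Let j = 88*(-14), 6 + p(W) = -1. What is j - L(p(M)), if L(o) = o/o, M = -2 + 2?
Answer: -1233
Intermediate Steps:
M = 0
p(W) = -7 (p(W) = -6 - 1 = -7)
L(o) = 1
j = -1232
j - L(p(M)) = -1232 - 1*1 = -1232 - 1 = -1233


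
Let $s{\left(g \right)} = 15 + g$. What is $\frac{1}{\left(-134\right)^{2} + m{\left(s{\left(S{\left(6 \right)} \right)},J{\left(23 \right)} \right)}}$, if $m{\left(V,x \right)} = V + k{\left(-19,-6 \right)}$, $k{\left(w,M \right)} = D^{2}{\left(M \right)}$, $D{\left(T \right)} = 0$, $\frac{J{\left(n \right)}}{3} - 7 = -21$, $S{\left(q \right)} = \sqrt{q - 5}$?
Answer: $\frac{1}{17972} \approx 5.5642 \cdot 10^{-5}$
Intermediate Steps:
$S{\left(q \right)} = \sqrt{-5 + q}$
$J{\left(n \right)} = -42$ ($J{\left(n \right)} = 21 + 3 \left(-21\right) = 21 - 63 = -42$)
$k{\left(w,M \right)} = 0$ ($k{\left(w,M \right)} = 0^{2} = 0$)
$m{\left(V,x \right)} = V$ ($m{\left(V,x \right)} = V + 0 = V$)
$\frac{1}{\left(-134\right)^{2} + m{\left(s{\left(S{\left(6 \right)} \right)},J{\left(23 \right)} \right)}} = \frac{1}{\left(-134\right)^{2} + \left(15 + \sqrt{-5 + 6}\right)} = \frac{1}{17956 + \left(15 + \sqrt{1}\right)} = \frac{1}{17956 + \left(15 + 1\right)} = \frac{1}{17956 + 16} = \frac{1}{17972}$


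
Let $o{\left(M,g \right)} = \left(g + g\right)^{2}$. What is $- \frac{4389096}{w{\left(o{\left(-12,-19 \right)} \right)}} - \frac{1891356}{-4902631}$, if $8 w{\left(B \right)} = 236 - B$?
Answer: $\frac{21518403706332}{740297281} \approx 29067.0$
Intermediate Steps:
$o{\left(M,g \right)} = 4 g^{2}$ ($o{\left(M,g \right)} = \left(2 g\right)^{2} = 4 g^{2}$)
$w{\left(B \right)} = \frac{59}{2} - \frac{B}{8}$ ($w{\left(B \right)} = \frac{236 - B}{8} = \frac{59}{2} - \frac{B}{8}$)
$- \frac{4389096}{w{\left(o{\left(-12,-19 \right)} \right)}} - \frac{1891356}{-4902631} = - \frac{4389096}{\frac{59}{2} - \frac{4 \left(-19\right)^{2}}{8}} - \frac{1891356}{-4902631} = - \frac{4389096}{\frac{59}{2} - \frac{4 \cdot 361}{8}} - - \frac{1891356}{4902631} = - \frac{4389096}{\frac{59}{2} - \frac{361}{2}} + \frac{1891356}{4902631} = - \frac{4389096}{-151} + \frac{1891356}{4902631} = \left(-4389096\right) \left(- \frac{1}{151}\right) + \frac{1891356}{4902631} = \frac{4389096}{151} + \frac{1891356}{4902631} = \frac{21518403706332}{740297281}$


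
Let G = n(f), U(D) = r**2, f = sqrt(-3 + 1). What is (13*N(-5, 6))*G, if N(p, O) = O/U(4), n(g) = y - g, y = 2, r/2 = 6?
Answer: 13/12 - 13*I*sqrt(2)/24 ≈ 1.0833 - 0.76603*I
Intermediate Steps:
r = 12 (r = 2*6 = 12)
f = I*sqrt(2) (f = sqrt(-2) = I*sqrt(2) ≈ 1.4142*I)
U(D) = 144 (U(D) = 12**2 = 144)
n(g) = 2 - g
G = 2 - I*sqrt(2) ≈ 2.0 - 1.4142*I
N(p, O) = O/144
(13*N(-5, 6))*G = (13*((1/144)*6))*(2 - I*sqrt(2)) = (13*(1/24))*(2 - I*sqrt(2)) = 13*(2 - I*sqrt(2))/24 = 13/12 - 13*I*sqrt(2)/24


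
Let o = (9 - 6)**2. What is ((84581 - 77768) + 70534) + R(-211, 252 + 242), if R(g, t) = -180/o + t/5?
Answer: 387129/5 ≈ 77426.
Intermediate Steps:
o = 9 (o = 3**2 = 9)
R(g, t) = -20 + t/5 (R(g, t) = -180/9 + t/5 = -180*1/9 + t*(1/5) = -20 + t/5)
((84581 - 77768) + 70534) + R(-211, 252 + 242) = ((84581 - 77768) + 70534) + (-20 + (252 + 242)/5) = (6813 + 70534) + (-20 + (1/5)*494) = 77347 + (-20 + 494/5) = 77347 + 394/5 = 387129/5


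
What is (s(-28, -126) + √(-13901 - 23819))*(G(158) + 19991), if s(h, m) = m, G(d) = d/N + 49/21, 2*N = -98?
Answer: -17631276/7 + 5877092*I*√9430/147 ≈ -2.5188e+6 + 3.8824e+6*I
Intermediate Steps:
N = -49 (N = (½)*(-98) = -49)
G(d) = 7/3 - d/49 (G(d) = d/(-49) + 49/21 = d*(-1/49) + 49*(1/21) = -d/49 + 7/3 = 7/3 - d/49)
(s(-28, -126) + √(-13901 - 23819))*(G(158) + 19991) = (-126 + √(-13901 - 23819))*((7/3 - 1/49*158) + 19991) = (-126 + √(-37720))*((7/3 - 158/49) + 19991) = (-126 + 2*I*√9430)*(-131/147 + 19991) = (-126 + 2*I*√9430)*(2938546/147) = -17631276/7 + 5877092*I*√9430/147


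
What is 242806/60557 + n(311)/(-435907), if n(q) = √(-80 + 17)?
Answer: 242806/60557 - 3*I*√7/435907 ≈ 4.0095 - 1.8209e-5*I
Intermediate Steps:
n(q) = 3*I*√7 (n(q) = √(-63) = 3*I*√7)
242806/60557 + n(311)/(-435907) = 242806/60557 + (3*I*√7)/(-435907) = 242806*(1/60557) + (3*I*√7)*(-1/435907) = 242806/60557 - 3*I*√7/435907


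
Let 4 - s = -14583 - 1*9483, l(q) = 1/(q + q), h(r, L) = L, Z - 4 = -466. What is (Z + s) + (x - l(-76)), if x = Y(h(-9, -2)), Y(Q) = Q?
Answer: 3588113/152 ≈ 23606.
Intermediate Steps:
Z = -462 (Z = 4 - 466 = -462)
l(q) = 1/(2*q)
x = -2
s = 24070 (s = 4 - (-14583 - 1*9483) = 4 - (-14583 - 9483) = 4 - 1*(-24066) = 4 + 24066 = 24070)
(Z + s) + (x - l(-76)) = (-462 + 24070) + (-2 - 1/(2*(-76))) = 23608 + (-2 - (-1)/(2*76)) = 23608 + (-2 - 1*(-1/152)) = 23608 + (-2 + 1/152) = 23608 - 303/152 = 3588113/152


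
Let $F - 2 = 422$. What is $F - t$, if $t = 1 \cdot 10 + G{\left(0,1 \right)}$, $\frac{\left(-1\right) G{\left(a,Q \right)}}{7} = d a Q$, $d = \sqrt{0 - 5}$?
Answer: $414$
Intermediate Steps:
$d = i \sqrt{5}$ ($d = \sqrt{-5} = i \sqrt{5} \approx 2.2361 i$)
$G{\left(a,Q \right)} = - 7 i Q a \sqrt{5}$ ($G{\left(a,Q \right)} = - 7 i \sqrt{5} a Q = - 7 i \sqrt{5} Q a = - 7 i Q a \sqrt{5}$)
$F = 424$ ($F = 2 + 422 = 424$)
$t = 10$ ($t = 1 \cdot 10 - 7 i 1 \cdot 0 \sqrt{5} = 10 + 0 = 10$)
$F - t = 424 - 10 = 414$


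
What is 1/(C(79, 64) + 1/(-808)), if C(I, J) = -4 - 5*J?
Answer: -808/261793 ≈ -0.0030864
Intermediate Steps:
1/(C(79, 64) + 1/(-808)) = 1/((-4 - 5*64) + 1/(-808)) = 1/((-4 - 320) - 1/808) = 1/(-324 - 1/808) = 1/(-261793/808) = -808/261793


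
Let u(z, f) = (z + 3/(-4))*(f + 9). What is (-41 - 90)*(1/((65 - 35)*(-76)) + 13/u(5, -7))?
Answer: -7763453/38760 ≈ -200.30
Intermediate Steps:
u(z, f) = (9 + f)*(-3/4 + z) (u(z, f) = (z + 3*(-1/4))*(9 + f) = (z - 3/4)*(9 + f) = (-3/4 + z)*(9 + f) = (9 + f)*(-3/4 + z))
(-41 - 90)*(1/((65 - 35)*(-76)) + 13/u(5, -7)) = (-41 - 90)*(1/((65 - 35)*(-76)) + 13/(-27/4 + 9*5 - 3/4*(-7) - 7*5)) = -131*(-1/76/30 + 13/(-27/4 + 45 + 21/4 - 35)) = -131*((1/30)*(-1/76) + 13/(17/2)) = -131*(-1/2280 + 13*(2/17)) = -131*(-1/2280 + 26/17) = -131*59263/38760 = -7763453/38760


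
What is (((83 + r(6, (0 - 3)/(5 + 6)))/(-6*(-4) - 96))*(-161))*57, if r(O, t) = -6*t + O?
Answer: 3049823/264 ≈ 11552.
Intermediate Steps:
r(O, t) = O - 6*t
(((83 + r(6, (0 - 3)/(5 + 6)))/(-6*(-4) - 96))*(-161))*57 = (((83 + (6 - 6*(0 - 3)/(5 + 6)))/(-6*(-4) - 96))*(-161))*57 = (((83 + (6 - (-18)/11))/(24 - 96))*(-161))*57 = (((83 + (6 - (-18)/11))/(-72))*(-161))*57 = (((83 + (6 - 6*(-3/11)))*(-1/72))*(-161))*57 = (((83 + (6 + 18/11))*(-1/72))*(-161))*57 = (((83 + 84/11)*(-1/72))*(-161))*57 = (((997/11)*(-1/72))*(-161))*57 = -997/792*(-161)*57 = (160517/792)*57 = 3049823/264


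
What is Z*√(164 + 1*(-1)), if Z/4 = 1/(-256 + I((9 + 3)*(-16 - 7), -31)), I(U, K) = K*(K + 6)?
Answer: 4*√163/519 ≈ 0.098398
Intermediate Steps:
I(U, K) = K*(6 + K)
Z = 4/519 (Z = 4/(-256 - 31*(6 - 31)) = 4/(-256 - 31*(-25)) = 4/(-256 + 775) = 4/519 ≈ 0.0077071)
Z*√(164 + 1*(-1)) = 4*√(164 + 1*(-1))/519 = 4*√(164 - 1)/519 = 4*√163/519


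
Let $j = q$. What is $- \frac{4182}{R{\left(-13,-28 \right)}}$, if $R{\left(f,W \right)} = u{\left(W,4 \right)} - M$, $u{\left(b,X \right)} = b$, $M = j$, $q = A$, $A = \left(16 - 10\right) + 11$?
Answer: $\frac{1394}{15} \approx 92.933$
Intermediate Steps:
$A = 17$ ($A = 6 + 11 = 17$)
$q = 17$
$j = 17$
$M = 17$
$R{\left(f,W \right)} = -17 + W$ ($R{\left(f,W \right)} = W - 17 = -17 + W$)
$- \frac{4182}{R{\left(-13,-28 \right)}} = - \frac{4182}{-17 - 28} = - \frac{4182}{-45} = \left(-4182\right) \left(- \frac{1}{45}\right) = \frac{1394}{15}$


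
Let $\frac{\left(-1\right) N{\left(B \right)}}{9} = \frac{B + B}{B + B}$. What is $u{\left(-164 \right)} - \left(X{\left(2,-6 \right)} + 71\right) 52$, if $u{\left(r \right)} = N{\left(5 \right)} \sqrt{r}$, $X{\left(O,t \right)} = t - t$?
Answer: $-3692 - 18 i \sqrt{41} \approx -3692.0 - 115.26 i$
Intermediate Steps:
$X{\left(O,t \right)} = 0$
$N{\left(B \right)} = -9$ ($N{\left(B \right)} = - 9 \frac{B + B}{B + B} = - 9 \frac{2 B}{2 B} = - 9 \cdot 2 B \frac{1}{2 B} = \left(-9\right) 1 = -9$)
$u{\left(r \right)} = - 9 \sqrt{r}$
$u{\left(-164 \right)} - \left(X{\left(2,-6 \right)} + 71\right) 52 = - 9 \sqrt{-164} - \left(0 + 71\right) 52 = - 9 \cdot 2 i \sqrt{41} - 71 \cdot 52 = - 18 i \sqrt{41} - 3692 = -3692 - 18 i \sqrt{41}$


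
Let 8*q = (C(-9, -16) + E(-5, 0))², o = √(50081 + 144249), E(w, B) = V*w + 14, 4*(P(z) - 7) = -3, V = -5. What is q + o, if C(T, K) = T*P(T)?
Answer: 4761/128 + √194330 ≈ 478.02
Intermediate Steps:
P(z) = 25/4 (P(z) = 7 + (¼)*(-3) = 7 - ¾ = 25/4)
C(T, K) = 25*T/4 (C(T, K) = T*(25/4) = 25*T/4)
E(w, B) = 14 - 5*w (E(w, B) = -5*w + 14 = 14 - 5*w)
o = √194330 ≈ 440.83
q = 4761/128 (q = ((25/4)*(-9) + (14 - 5*(-5)))²/8 = (-225/4 + (14 + 25))²/8 = (-225/4 + 39)²/8 = (-69/4)²/8 = (⅛)*(4761/16) = 4761/128 ≈ 37.195)
q + o = 4761/128 + √194330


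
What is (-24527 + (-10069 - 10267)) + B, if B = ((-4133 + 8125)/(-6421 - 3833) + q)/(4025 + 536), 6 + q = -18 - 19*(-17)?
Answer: -1049085942184/23384247 ≈ -44863.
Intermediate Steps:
q = 299 (q = -6 + (-18 - 19*(-17)) = -6 + (-18 + 323) = -6 + 305 = 299)
B = 1530977/23384247 (B = ((-4133 + 8125)/(-6421 - 3833) + 299)/(4025 + 536) = (3992/(-10254) + 299)/4561 = (3992*(-1/10254) + 299)*(1/4561) = (-1996/5127 + 299)*(1/4561) = (1530977/5127)*(1/4561) = 1530977/23384247 ≈ 0.065470)
(-24527 + (-10069 - 10267)) + B = (-24527 + (-10069 - 10267)) + 1530977/23384247 = (-24527 - 20336) + 1530977/23384247 = -44863 + 1530977/23384247 = -1049085942184/23384247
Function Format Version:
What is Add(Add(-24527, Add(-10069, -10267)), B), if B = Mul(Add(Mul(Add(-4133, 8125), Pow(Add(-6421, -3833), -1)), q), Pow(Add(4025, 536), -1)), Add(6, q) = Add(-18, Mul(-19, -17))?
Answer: Rational(-1049085942184, 23384247) ≈ -44863.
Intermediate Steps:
q = 299 (q = Add(-6, Add(-18, Mul(-19, -17))) = Add(-6, Add(-18, 323)) = Add(-6, 305) = 299)
B = Rational(1530977, 23384247) (B = Mul(Add(Mul(Add(-4133, 8125), Pow(Add(-6421, -3833), -1)), 299), Pow(Add(4025, 536), -1)) = Mul(Add(Mul(3992, Pow(-10254, -1)), 299), Pow(4561, -1)) = Mul(Add(Mul(3992, Rational(-1, 10254)), 299), Rational(1, 4561)) = Mul(Add(Rational(-1996, 5127), 299), Rational(1, 4561)) = Mul(Rational(1530977, 5127), Rational(1, 4561)) = Rational(1530977, 23384247) ≈ 0.065470)
Add(Add(-24527, Add(-10069, -10267)), B) = Add(Add(-24527, Add(-10069, -10267)), Rational(1530977, 23384247)) = Add(Add(-24527, -20336), Rational(1530977, 23384247)) = Add(-44863, Rational(1530977, 23384247)) = Rational(-1049085942184, 23384247)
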